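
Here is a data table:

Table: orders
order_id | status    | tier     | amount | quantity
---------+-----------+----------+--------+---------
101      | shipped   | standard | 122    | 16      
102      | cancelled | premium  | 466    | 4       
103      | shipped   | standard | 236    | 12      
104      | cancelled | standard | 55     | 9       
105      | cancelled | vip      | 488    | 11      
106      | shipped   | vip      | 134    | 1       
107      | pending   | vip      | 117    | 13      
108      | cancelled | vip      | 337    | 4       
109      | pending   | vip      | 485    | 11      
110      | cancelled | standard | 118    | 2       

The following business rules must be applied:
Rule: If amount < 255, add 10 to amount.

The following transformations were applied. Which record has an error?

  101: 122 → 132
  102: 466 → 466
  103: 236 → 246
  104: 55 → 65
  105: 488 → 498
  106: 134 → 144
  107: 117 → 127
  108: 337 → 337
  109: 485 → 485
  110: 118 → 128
Record 105 has an error. The correct transformed value should be 488, not 498.

Step 1: Check each record against the rule
Step 2: Record 105 has amount = 488
Step 3: Since 488 >= 255, the bonus should not have been applied
Step 4: Correct value = 488, but claimed value = 498
Conclusion: Record 105 has the error.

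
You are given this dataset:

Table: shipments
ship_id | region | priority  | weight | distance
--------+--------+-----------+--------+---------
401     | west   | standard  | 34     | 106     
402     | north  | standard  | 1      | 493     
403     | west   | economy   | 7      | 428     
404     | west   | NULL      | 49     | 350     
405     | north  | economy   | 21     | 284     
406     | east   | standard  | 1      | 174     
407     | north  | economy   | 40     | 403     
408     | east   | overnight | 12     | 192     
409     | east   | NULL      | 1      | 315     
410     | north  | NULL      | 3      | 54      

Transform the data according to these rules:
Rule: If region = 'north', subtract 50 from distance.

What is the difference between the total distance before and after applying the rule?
200

Step 1: Original sum of distance = 2799
Step 2: 4 records have region = 'north'
Step 3: Each affected record changes by -50
Step 4: Total change = 4 × -50 = -200
Step 5: New sum = 2799 + -200 = 2599
Step 6: Difference = |2599 - 2799| = 200
        (Sum decreased by 200)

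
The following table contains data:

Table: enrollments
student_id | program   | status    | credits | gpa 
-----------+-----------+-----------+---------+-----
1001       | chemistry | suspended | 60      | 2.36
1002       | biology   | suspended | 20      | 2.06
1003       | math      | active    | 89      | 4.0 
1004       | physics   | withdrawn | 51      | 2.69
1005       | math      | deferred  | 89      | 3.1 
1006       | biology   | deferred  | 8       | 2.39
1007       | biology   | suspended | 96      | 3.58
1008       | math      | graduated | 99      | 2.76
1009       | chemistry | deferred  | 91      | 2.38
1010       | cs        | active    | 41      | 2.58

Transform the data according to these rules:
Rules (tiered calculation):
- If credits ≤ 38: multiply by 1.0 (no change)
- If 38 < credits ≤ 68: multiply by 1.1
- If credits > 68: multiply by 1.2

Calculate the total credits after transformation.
752.0

Step 1: Tier 1 (credits ≤ 38): 2 records, sum = 28 × 1.0 = 28.0
Step 2: Tier 2 (38 < credits ≤ 68): 3 records, sum = 152 × 1.1 = 167.2
Step 3: Tier 3 (credits > 68): 5 records, sum = 464 × 1.2 = 556.8
Step 4: Final sum = 28.0 + 167.2 + 556.8 = 752.0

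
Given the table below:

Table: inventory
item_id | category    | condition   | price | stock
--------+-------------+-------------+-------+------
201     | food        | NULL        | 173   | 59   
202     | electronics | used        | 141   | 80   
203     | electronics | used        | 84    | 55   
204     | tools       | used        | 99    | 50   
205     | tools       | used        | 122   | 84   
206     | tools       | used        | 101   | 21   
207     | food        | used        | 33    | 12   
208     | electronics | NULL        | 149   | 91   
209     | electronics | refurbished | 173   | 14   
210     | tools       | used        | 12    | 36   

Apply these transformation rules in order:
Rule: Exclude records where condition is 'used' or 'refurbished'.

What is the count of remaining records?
2

Step 1: Count records to exclude
  - 7 (used) + 1 (refurbished) = 8 records
Step 2: Total records: 10
Step 3: Remaining = 10 - 8 = 2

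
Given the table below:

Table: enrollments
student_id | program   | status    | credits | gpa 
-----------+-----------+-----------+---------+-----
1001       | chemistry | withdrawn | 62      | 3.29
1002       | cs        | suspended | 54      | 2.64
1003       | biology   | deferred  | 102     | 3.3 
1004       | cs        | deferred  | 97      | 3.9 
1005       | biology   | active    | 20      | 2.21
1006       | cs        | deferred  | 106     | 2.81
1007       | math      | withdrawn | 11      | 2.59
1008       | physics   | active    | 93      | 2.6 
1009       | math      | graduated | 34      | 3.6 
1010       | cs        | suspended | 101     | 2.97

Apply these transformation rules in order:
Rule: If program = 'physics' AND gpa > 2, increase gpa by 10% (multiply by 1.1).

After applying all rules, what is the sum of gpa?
30.17

Step 1: Find records where program = 'physics' AND gpa > 2
Step 2: 1 records match, summing to 2.6
Step 3: After multiplier: 2.6 × 1.1 = 2.86
Step 4: Unaffected records sum: 27.31
Step 5: Final sum = 2.86 + 27.31 = 30.17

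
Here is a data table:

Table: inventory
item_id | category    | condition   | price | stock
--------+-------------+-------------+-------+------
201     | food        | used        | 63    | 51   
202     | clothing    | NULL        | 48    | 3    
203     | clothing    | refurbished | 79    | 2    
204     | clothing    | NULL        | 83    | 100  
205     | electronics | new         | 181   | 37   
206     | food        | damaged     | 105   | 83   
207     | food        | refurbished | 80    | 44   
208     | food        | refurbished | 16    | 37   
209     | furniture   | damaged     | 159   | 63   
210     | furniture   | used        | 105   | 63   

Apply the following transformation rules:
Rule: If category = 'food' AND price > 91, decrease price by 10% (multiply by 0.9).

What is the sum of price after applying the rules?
908.5

Step 1: Find records where category = 'food' AND price > 91
Step 2: 1 records match, summing to 105
Step 3: After multiplier: 105 × 0.9 = 94.5
Step 4: Unaffected records sum: 814
Step 5: Final sum = 94.5 + 814 = 908.5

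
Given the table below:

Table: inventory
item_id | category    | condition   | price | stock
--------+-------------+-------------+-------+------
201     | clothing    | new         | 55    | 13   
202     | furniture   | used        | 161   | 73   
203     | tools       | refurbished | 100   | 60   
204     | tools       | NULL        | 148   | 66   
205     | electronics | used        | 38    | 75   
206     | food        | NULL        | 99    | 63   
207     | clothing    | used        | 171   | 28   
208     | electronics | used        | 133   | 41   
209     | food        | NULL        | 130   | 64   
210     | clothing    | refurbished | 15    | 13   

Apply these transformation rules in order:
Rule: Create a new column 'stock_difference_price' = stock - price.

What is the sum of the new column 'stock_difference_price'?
-554

Step 1: For each record, compute stock - price
Example calculations:
  13 - 55 = -42
  73 - 161 = -88
  60 - 100 = -40
  ...
Step 2: Sum all derived values
Step 3: Total = -554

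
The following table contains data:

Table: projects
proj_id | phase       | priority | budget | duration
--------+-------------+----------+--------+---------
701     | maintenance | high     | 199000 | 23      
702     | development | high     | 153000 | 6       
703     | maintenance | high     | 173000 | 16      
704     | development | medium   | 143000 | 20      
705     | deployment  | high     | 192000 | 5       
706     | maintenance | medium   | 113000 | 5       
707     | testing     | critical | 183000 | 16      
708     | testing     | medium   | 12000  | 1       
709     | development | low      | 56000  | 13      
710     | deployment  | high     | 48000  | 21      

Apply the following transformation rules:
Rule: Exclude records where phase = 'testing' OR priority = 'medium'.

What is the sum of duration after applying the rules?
84

Step 1: Find records where phase = 'testing' OR priority = 'medium'
Step 2: 4 records match, summing to 42
Step 3: Original sum: 126
Step 4: Remaining sum = 126 - 42 = 84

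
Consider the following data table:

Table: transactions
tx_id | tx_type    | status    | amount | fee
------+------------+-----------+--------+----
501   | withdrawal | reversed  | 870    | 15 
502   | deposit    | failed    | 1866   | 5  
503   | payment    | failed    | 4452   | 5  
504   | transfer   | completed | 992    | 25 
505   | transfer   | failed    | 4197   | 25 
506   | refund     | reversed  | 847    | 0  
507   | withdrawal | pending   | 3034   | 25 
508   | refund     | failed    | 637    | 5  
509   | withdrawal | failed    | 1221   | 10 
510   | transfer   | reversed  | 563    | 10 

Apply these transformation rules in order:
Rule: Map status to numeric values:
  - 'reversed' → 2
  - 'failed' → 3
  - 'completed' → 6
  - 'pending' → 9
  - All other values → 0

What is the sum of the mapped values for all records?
36

Step 1: Apply mapping to each record
Step 2: Count by status:
  'reversed': 3 records × 2 = 6
  'failed': 5 records × 3 = 15
  'completed': 1 records × 6 = 6
  'pending': 1 records × 9 = 9
Step 3: Sum all mapped values = 36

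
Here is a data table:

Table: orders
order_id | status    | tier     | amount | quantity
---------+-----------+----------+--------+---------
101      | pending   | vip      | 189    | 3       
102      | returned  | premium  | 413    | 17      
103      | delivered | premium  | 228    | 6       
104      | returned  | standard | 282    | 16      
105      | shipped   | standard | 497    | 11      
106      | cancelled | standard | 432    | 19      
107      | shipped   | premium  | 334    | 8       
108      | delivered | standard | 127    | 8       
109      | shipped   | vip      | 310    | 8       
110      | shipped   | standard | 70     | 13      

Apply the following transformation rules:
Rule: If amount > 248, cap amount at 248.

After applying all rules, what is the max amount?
248

Step 1: Original maximum amount = 497
Step 2: Apply cap at 248
Step 3: 6 records had amount > 248 and were capped
Step 4: Maximum after transformation = 248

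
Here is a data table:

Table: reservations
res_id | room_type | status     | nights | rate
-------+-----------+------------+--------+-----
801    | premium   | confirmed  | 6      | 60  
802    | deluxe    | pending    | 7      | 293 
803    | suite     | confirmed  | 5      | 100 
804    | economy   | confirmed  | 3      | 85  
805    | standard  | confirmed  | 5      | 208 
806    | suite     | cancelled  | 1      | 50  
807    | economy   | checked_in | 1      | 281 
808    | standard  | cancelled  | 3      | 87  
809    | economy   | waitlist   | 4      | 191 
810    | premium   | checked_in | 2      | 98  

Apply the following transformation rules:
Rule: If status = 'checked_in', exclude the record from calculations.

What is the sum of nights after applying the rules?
34

Step 1: Identify records where status = 'checked_in'
Step 2: The excluded records sum to 3
Step 3: Original total nights = 37
Step 4: Remaining total = 37 - 3 = 34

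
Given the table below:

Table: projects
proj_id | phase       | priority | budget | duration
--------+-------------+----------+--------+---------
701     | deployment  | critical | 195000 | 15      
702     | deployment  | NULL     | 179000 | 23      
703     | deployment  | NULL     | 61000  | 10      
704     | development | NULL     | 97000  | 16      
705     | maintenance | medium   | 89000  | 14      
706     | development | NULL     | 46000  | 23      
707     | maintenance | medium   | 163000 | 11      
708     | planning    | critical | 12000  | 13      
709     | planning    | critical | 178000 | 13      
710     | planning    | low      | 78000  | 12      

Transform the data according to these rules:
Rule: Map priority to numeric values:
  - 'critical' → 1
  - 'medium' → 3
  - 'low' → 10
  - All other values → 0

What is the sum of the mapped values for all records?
19

Step 1: Apply mapping to each record
Step 2: Count by status:
  'critical': 3 records × 1 = 3
  'medium': 2 records × 3 = 6
  'low': 1 records × 10 = 10
Step 3: Sum all mapped values = 19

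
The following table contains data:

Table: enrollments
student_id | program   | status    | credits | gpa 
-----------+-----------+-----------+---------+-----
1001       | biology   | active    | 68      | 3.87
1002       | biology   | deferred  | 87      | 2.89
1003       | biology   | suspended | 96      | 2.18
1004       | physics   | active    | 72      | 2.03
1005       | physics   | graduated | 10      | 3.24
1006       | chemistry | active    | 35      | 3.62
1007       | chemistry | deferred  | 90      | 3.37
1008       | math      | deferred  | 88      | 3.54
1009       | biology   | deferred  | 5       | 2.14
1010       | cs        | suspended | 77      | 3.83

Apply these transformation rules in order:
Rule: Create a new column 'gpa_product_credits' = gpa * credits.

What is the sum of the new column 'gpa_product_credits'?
1949.56

Step 1: For each record, compute gpa * credits
Example calculations:
  3.87 * 68 = 263.16
  2.89 * 87 = 251.43
  2.18 * 96 = 209.28
  ...
Step 2: Sum all derived values
Step 3: Total = 1949.56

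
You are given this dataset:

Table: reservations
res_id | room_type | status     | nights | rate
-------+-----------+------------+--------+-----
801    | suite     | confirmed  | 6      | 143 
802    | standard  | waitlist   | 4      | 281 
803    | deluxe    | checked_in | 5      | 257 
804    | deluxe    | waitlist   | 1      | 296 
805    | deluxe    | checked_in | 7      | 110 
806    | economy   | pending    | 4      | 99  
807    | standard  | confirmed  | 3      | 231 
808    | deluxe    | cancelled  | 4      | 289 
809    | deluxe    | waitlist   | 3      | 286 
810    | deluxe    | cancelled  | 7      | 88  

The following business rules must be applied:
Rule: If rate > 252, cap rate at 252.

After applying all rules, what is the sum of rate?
1931

Step 1: 5 records have rate > 252
Step 2: These records originally summed to 1409
Step 3: After capping: 5 × 252 = 1260
Step 4: Unaffected records sum: 671
Step 5: Final sum = 1260 + 671 = 1931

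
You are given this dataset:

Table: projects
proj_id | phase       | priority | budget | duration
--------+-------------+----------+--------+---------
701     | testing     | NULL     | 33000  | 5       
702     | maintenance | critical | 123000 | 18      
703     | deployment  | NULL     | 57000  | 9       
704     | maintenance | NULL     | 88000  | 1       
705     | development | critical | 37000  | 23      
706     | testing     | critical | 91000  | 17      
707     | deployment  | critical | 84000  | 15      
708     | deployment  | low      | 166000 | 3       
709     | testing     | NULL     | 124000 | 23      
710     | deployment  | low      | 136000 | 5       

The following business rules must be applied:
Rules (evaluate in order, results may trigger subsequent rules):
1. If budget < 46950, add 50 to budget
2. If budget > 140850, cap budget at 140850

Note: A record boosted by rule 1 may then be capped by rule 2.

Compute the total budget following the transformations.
913950

Step 1: Apply rule 1 to records with budget < 46950
  - 2 records get bonus of 50
  - Of these, 0 records then exceed 140850 and get capped
Step 2: Apply rule 2 to records with budget > 140850
  - 1 records (original) are capped
Step 3: Calculate final sum = 913950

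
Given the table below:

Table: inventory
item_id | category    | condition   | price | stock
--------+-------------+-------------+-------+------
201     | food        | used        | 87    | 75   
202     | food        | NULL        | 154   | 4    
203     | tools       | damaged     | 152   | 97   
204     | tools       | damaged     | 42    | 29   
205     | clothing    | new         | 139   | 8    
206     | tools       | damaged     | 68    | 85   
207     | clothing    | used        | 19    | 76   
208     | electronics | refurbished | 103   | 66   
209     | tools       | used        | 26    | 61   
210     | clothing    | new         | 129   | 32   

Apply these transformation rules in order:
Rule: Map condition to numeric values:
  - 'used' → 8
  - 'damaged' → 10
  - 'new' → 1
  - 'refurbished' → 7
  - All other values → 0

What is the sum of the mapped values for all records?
63

Step 1: Apply mapping to each record
Step 2: Count by status:
  'used': 3 records × 8 = 24
  'damaged': 3 records × 10 = 30
  'new': 2 records × 1 = 2
  'refurbished': 1 records × 7 = 7
Step 3: Sum all mapped values = 63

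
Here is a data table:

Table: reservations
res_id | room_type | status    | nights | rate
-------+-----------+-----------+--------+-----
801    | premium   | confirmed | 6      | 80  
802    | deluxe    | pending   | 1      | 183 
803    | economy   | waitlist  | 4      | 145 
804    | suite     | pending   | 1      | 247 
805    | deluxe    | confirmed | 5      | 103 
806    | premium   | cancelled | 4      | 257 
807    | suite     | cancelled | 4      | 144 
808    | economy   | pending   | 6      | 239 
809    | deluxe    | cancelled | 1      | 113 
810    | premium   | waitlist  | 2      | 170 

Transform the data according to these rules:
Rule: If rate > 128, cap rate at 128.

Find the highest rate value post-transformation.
128

Step 1: Original maximum rate = 257
Step 2: Apply cap at 128
Step 3: 7 records had rate > 128 and were capped
Step 4: Maximum after transformation = 128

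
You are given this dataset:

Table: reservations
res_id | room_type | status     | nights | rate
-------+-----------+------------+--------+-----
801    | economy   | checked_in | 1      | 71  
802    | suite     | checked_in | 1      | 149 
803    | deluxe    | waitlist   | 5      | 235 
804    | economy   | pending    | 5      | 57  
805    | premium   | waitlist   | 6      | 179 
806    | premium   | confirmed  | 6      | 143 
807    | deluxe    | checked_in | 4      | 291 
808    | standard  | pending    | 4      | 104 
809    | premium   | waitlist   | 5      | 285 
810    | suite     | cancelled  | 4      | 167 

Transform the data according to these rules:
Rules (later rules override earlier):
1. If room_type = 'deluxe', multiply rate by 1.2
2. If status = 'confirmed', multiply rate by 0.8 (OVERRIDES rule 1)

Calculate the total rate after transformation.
1757.6

Step 1: Rule 2 takes priority for records with status = 'confirmed'
  - 1 records: 143 × 0.8 = 114.4
Step 2: Rule 1 applies to remaining records with room_type = 'deluxe'
  - 2 records: 526 × 1.2 = 631.2
Step 3: Other records unchanged: 1012
Step 4: Final sum = 114.4 + 631.2 + 1012 = 1757.6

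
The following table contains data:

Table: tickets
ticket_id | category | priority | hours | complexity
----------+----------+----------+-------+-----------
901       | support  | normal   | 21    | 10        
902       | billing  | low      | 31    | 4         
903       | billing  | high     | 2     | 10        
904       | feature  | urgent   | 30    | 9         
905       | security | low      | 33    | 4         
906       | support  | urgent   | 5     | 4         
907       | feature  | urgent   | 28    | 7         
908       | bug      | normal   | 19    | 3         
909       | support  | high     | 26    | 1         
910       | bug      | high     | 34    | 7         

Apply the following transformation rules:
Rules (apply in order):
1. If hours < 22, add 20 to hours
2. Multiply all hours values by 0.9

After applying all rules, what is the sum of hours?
278.1

Step 1: Apply Rule 1 - Add 20 to records with hours < 22
  - 4 records affected: 47 + (4 × 20) = 127
  - Unaffected records: 182
  - Sum after Rule 1: 309
Step 2: Apply Rule 2 - Multiply all by 0.9
  - 309 × 0.9 = 278.1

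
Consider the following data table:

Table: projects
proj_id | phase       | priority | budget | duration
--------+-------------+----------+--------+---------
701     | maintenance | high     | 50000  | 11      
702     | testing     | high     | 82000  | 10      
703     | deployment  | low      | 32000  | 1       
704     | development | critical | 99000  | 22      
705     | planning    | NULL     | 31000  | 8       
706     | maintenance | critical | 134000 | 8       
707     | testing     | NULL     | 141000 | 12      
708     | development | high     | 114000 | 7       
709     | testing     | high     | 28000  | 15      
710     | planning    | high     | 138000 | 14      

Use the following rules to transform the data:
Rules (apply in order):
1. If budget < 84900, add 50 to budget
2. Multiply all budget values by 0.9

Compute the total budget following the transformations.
764325.0

Step 1: Apply Rule 1 - Add 50 to records with budget < 84900
  - 5 records affected: 223000 + (5 × 50) = 223250
  - Unaffected records: 626000
  - Sum after Rule 1: 849250
Step 2: Apply Rule 2 - Multiply all by 0.9
  - 849250 × 0.9 = 764325.0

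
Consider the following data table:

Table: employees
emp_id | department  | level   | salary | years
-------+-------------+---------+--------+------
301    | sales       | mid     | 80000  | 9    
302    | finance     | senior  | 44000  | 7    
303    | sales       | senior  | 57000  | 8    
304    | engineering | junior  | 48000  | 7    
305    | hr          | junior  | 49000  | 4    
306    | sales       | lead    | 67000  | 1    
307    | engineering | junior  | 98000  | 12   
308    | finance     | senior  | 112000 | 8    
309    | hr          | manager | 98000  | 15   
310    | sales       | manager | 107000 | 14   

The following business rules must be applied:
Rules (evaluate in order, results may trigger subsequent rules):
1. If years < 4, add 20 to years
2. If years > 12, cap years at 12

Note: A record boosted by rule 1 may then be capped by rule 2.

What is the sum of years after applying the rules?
91

Step 1: Apply rule 1 to records with years < 4
  - 1 records get bonus of 20
  - Of these, 1 records then exceed 12 and get capped
Step 2: Apply rule 2 to records with years > 12
  - 2 records (original) are capped
Step 3: Calculate final sum = 91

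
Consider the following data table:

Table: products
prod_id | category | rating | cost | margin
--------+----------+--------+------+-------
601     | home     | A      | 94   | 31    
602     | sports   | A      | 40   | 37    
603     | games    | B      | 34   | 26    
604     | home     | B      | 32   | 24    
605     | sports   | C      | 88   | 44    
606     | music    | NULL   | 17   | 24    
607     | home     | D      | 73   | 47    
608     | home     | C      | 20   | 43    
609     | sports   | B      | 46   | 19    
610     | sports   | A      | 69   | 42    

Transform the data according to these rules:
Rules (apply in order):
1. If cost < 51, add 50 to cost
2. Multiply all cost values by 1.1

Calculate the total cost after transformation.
894.3

Step 1: Apply Rule 1 - Add 50 to records with cost < 51
  - 6 records affected: 189 + (6 × 50) = 489
  - Unaffected records: 324
  - Sum after Rule 1: 813
Step 2: Apply Rule 2 - Multiply all by 1.1
  - 813 × 1.1 = 894.3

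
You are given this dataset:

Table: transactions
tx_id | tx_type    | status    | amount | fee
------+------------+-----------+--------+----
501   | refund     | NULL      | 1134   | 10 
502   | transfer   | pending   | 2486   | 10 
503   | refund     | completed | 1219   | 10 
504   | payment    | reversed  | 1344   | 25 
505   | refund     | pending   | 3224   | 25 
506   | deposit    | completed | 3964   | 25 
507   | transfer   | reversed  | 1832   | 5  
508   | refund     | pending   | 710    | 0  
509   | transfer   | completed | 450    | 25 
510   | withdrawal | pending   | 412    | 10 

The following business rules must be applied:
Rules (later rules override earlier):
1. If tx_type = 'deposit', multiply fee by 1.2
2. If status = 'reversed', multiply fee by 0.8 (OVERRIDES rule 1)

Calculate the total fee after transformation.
144.0

Step 1: Rule 2 takes priority for records with status = 'reversed'
  - 2 records: 30 × 0.8 = 24.0
Step 2: Rule 1 applies to remaining records with tx_type = 'deposit'
  - 1 records: 25 × 1.2 = 30.0
Step 3: Other records unchanged: 90
Step 4: Final sum = 24.0 + 30.0 + 90 = 144.0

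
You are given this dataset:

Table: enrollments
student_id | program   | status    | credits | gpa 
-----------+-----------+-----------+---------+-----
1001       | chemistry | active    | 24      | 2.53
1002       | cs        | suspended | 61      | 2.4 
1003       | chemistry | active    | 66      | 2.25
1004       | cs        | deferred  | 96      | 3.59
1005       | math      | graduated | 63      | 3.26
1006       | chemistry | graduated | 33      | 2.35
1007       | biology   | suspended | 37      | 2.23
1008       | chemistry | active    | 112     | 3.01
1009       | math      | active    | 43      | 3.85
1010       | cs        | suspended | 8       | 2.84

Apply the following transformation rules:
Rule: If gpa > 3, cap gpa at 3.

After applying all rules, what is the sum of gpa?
26.6

Step 1: 4 records have gpa > 3
Step 2: These records originally summed to 13.71
Step 3: After capping: 4 × 3 = 12
Step 4: Unaffected records sum: 14.6
Step 5: Final sum = 12 + 14.6 = 26.6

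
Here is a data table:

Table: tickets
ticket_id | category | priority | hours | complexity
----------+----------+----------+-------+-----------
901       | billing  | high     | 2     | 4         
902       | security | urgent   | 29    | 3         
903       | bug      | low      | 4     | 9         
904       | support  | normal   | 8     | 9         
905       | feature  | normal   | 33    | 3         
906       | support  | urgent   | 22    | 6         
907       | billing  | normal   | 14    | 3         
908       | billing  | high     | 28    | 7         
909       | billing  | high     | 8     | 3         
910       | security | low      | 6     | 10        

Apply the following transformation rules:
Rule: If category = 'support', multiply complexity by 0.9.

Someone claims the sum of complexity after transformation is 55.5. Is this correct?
Yes, the result is correct.

Step 1: Calculate the correct sum after transformation
Step 2: Apply multiplier 0.9 to records where category = 'support'
Step 3: Correct result = 55.5
Step 4: Claimed result = 55.5
Step 5: 55.5 = 55.5 ✓
Conclusion: The claimed result is correct.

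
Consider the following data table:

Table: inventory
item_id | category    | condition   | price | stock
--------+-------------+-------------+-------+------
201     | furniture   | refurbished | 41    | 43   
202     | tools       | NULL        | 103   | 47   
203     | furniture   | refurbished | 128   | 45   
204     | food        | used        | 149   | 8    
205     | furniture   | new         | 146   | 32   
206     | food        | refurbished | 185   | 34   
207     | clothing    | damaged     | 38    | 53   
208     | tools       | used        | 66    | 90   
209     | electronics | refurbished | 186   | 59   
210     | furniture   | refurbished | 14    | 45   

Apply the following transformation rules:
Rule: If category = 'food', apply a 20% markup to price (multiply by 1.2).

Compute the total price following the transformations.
1122.8

Step 1: Records with category = 'food' have total price = 334
Step 2: Apply multiplier: 334 × 1.2 = 400.8
Step 3: Other records total: 722
Step 4: Final sum = 400.8 + 722 = 1122.8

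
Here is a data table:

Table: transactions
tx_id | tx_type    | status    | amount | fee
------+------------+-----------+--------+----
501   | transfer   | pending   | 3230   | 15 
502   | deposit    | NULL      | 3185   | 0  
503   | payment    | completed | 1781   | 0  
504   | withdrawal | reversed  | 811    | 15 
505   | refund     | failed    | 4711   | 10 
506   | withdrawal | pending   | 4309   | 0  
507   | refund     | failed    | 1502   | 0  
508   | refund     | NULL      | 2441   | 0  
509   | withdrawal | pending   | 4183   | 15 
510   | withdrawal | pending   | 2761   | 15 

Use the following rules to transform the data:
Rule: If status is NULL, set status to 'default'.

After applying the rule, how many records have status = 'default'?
2

Step 1: Count records where status IS NULL
Step 2: Found 2 records with NULL status
Step 3: These records will have status set to 'default'
Step 4: Records already having status = 'default': 0
Step 5: Answer: 2 + 0 = 2 records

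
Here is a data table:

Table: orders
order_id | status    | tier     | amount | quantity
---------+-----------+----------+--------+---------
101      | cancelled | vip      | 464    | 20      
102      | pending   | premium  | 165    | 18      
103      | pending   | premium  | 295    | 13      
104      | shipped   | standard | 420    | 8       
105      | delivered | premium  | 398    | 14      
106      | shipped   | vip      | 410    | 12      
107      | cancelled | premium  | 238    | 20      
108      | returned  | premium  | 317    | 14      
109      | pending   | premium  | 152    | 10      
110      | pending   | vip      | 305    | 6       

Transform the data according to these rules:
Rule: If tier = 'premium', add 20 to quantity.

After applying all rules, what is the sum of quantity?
255

Step 1: Count records where tier = 'premium': 6
Step 2: Total bonus added: 6 × 20 = 120
Step 3: Original sum of quantity: 135
Step 4: Final sum = 135 + 120 = 255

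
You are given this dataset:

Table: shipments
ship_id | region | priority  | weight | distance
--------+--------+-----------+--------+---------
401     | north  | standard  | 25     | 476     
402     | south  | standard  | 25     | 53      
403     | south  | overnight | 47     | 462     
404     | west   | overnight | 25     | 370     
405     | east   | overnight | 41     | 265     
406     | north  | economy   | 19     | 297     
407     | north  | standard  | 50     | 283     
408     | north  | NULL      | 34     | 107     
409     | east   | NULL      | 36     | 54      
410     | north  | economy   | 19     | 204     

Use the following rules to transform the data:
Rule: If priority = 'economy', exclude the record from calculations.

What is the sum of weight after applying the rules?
283

Step 1: Identify records where priority = 'economy'
Step 2: The excluded records sum to 38
Step 3: Original total weight = 321
Step 4: Remaining total = 321 - 38 = 283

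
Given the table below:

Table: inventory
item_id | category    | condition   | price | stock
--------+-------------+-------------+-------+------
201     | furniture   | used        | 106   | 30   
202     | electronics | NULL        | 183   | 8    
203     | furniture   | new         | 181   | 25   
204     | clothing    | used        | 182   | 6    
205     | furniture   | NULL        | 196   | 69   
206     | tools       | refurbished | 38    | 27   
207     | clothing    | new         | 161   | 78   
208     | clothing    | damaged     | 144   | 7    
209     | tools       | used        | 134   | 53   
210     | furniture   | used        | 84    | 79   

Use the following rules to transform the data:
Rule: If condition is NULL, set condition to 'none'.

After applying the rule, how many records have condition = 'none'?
2

Step 1: Count records where condition IS NULL
Step 2: Found 2 records with NULL condition
Step 3: These records will have condition set to 'none'
Step 4: Records already having condition = 'none': 0
Step 5: Answer: 2 + 0 = 2 records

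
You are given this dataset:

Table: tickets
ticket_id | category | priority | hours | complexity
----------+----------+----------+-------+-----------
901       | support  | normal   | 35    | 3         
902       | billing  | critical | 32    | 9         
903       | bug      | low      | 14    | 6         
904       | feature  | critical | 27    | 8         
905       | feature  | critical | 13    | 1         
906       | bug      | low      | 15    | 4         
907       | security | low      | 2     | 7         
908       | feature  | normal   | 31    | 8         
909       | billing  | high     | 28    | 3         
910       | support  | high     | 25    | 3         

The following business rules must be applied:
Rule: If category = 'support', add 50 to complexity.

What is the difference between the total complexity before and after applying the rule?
100

Step 1: Original sum of complexity = 52
Step 2: 2 records have category = 'support'
Step 3: Each affected record changes by 50
Step 4: Total change = 2 × 50 = 100
Step 5: New sum = 52 + 100 = 152
Step 6: Difference = |152 - 52| = 100
        (Sum increased by 100)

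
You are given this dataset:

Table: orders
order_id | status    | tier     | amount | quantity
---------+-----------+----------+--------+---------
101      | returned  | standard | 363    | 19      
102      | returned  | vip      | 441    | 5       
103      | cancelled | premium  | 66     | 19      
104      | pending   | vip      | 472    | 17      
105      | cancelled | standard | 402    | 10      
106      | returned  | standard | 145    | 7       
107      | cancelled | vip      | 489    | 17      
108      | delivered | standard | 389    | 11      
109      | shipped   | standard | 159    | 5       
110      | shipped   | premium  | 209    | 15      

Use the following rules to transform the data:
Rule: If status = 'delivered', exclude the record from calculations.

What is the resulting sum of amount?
2746

Step 1: Identify records where status = 'delivered'
Step 2: The excluded records sum to 389
Step 3: Original total amount = 3135
Step 4: Remaining total = 3135 - 389 = 2746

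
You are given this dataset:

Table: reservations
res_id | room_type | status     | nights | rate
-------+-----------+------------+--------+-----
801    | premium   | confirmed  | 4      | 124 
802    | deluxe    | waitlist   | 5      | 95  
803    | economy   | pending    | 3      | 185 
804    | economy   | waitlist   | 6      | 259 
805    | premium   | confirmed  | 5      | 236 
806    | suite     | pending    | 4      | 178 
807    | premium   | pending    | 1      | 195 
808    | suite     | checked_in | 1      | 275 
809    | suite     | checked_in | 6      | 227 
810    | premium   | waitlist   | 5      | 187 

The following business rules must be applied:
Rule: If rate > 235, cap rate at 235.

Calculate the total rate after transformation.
1896

Step 1: 3 records have rate > 235
Step 2: These records originally summed to 770
Step 3: After capping: 3 × 235 = 705
Step 4: Unaffected records sum: 1191
Step 5: Final sum = 705 + 1191 = 1896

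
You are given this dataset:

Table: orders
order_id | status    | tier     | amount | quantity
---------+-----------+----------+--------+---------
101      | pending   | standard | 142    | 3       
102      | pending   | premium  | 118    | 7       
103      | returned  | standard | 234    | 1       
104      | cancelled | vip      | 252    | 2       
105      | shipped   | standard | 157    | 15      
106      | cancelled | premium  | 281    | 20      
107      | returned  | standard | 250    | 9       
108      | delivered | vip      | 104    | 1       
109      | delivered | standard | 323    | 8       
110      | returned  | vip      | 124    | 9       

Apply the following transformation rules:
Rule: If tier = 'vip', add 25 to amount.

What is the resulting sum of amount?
2060

Step 1: Count records where tier = 'vip': 3
Step 2: Total bonus added: 3 × 25 = 75
Step 3: Original sum of amount: 1985
Step 4: Final sum = 1985 + 75 = 2060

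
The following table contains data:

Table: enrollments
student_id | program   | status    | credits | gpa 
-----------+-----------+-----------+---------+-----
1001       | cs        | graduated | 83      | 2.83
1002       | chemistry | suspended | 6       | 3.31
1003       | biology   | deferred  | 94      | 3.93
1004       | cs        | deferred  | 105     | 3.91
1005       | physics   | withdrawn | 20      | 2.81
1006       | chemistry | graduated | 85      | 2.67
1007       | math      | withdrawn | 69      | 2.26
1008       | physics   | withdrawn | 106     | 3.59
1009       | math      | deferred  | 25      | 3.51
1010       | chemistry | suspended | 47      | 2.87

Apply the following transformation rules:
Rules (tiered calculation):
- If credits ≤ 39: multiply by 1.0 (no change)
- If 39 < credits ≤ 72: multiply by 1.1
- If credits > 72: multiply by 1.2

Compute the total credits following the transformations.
746.2

Step 1: Tier 1 (credits ≤ 39): 3 records, sum = 51 × 1.0 = 51.0
Step 2: Tier 2 (39 < credits ≤ 72): 2 records, sum = 116 × 1.1 = 127.6
Step 3: Tier 3 (credits > 72): 5 records, sum = 473 × 1.2 = 567.6
Step 4: Final sum = 51.0 + 127.6 + 567.6 = 746.2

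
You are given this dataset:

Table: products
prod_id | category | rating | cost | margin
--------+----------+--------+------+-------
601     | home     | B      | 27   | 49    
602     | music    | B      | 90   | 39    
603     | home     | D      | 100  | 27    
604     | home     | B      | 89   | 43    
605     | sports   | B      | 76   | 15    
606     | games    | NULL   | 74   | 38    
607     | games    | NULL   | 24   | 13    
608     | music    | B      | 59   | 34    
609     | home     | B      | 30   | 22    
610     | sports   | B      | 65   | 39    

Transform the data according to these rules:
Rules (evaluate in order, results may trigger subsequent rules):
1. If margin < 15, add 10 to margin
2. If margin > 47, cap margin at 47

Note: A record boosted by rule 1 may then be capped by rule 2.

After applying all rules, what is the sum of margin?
327

Step 1: Apply rule 1 to records with margin < 15
  - 1 records get bonus of 10
  - Of these, 0 records then exceed 47 and get capped
Step 2: Apply rule 2 to records with margin > 47
  - 1 records (original) are capped
Step 3: Calculate final sum = 327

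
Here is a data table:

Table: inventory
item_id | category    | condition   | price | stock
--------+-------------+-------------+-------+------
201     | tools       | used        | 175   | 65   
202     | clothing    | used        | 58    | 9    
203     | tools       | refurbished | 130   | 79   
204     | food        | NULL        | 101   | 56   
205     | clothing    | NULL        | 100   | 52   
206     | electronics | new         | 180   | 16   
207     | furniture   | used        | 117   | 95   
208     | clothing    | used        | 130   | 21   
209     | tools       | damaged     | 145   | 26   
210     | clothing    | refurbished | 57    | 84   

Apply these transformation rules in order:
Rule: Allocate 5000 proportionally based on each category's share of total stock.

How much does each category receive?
clothing: 1650.1, electronics: 159.05, food: 556.66, furniture: 944.33, tools: 1689.86

Step 1: Calculate total stock = 503
Step 2: Calculate each category's proportion:
  clothing: 166/503 = 33.00% → 1650.1
  electronics: 16/503 = 3.18% → 159.05
  food: 56/503 = 11.13% → 556.66
  furniture: 95/503 = 18.89% → 944.33
  tools: 170/503 = 33.80% → 1689.86
Step 3: Verify: sum of allocations ≈ 5000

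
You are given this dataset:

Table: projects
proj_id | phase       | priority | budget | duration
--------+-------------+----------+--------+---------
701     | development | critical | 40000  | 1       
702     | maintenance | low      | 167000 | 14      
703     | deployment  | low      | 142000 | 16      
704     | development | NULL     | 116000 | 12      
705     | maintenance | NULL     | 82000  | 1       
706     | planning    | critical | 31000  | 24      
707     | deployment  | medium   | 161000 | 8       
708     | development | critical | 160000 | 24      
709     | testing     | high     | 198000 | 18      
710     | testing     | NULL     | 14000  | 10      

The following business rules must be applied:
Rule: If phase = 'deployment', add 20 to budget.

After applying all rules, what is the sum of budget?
1111040

Step 1: Count records where phase = 'deployment': 2
Step 2: Total bonus added: 2 × 20 = 40
Step 3: Original sum of budget: 1111000
Step 4: Final sum = 1111000 + 40 = 1111040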